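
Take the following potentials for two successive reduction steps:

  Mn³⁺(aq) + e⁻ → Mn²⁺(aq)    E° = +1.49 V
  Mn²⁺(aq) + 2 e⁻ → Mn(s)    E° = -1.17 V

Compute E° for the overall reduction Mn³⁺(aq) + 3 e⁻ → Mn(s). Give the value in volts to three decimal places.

Since ΔG° = −nFE° is additive over sequential reductions, n₃E°₃ = n₁E°₁ + n₂E°₂.
E°₃ = (1×+1.49 + 2×-1.17) / 3 = (-0.850) / 3 = -0.283 V.

-0.283 V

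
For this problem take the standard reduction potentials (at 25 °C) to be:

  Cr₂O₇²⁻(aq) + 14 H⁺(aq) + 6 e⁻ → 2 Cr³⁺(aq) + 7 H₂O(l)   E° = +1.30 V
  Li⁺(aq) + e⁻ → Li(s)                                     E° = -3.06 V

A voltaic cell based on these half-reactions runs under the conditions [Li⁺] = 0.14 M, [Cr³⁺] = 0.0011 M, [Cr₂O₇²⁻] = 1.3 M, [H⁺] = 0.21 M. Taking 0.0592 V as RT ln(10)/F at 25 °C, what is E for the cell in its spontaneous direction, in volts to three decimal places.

Cr₂O₇²⁻/Cr³⁺ is the cathode (higher E°), Li⁺/Li the anode: E°cell = +1.30 − (-3.06) = +4.36 V, n = 6.
Overall: Cr₂O₇²⁻(aq) + 14 H⁺(aq) + 6 Li(s) → 2 Cr³⁺(aq) + 7 H₂O(l) + 6 Li⁺(aq)
Q = [Cr³⁺]^2·[Li⁺]^6 / ([Cr₂O₇²⁻]·[H⁺]^14); log Q = -1.665.
E = E° − (0.0592/n) log Q = +4.36 − (0.0592/6)(-1.665) = +4.376 V.

+4.376 V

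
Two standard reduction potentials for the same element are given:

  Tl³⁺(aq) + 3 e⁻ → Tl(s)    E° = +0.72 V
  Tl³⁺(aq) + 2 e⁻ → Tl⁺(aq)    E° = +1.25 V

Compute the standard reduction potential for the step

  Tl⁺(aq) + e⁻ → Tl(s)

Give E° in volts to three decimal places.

-0.340 V

Sequential free energies add, so n₃E°₃ = n₁E°₁ + n₂E°₂.
With n₃ = 3, and the known step contributing 2×(+1.25) V, the unknown satisfies 1·E° = 3×(+0.72) − 2×(+1.25) = -0.340.
E° = -0.340 / 1 = -0.340 V.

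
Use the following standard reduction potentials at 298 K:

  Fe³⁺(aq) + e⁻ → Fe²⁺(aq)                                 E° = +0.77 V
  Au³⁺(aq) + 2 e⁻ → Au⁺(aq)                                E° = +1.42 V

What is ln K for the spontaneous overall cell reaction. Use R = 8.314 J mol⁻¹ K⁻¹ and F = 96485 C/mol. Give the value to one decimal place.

50.6

Cathode: Au³⁺/Au⁺; anode: Fe³⁺/Fe²⁺. E°cell = (+1.42) − (+0.77) = +0.65 V, with n = 2.
ΔG° = −nFE° = −RT ln K, so ln K = nFE°/(RT) = (2)(96485)(+0.65) / ((8.314)(298)) = 50.626.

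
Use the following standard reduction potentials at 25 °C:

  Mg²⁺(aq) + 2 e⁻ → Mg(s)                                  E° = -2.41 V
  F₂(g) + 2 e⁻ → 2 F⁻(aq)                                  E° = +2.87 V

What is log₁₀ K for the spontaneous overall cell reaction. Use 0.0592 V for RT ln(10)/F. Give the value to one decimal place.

178.4

Cathode: F₂/F⁻; anode: Mg²⁺/Mg. E°cell = +5.28 V, n = 2.
log K = nE°cell / 0.0592 = (2)(+5.28) / 0.0592 = 178.4.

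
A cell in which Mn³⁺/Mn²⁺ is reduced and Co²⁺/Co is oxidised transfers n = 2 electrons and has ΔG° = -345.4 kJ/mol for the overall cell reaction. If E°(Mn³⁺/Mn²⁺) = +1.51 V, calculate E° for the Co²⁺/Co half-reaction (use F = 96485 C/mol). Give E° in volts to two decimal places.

-0.28 V

E°cell = −ΔG°/(nF) = −(-345.4×10³)/((2)(96485)) = +1.790 V.
Since Mn³⁺/Mn²⁺ is the cathode and Co²⁺/Co the anode, E°cell = E°(Mn³⁺/Mn²⁺) − E°(Co²⁺/Co).
So E°(Co²⁺/Co) = E°(Mn³⁺/Mn²⁺) − E°cell = (+1.51) − (+1.790) = -0.28 V.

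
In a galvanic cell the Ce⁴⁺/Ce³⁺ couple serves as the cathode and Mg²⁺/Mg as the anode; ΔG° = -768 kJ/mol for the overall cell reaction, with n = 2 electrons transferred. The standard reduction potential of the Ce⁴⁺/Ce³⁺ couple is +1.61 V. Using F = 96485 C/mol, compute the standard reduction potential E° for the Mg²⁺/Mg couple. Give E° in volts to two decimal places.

-2.37 V

E°cell = −ΔG°/(nF) = −(-768×10³)/((2)(96485)) = +3.980 V.
Since Ce⁴⁺/Ce³⁺ is the cathode and Mg²⁺/Mg the anode, E°cell = E°(Ce⁴⁺/Ce³⁺) − E°(Mg²⁺/Mg).
So E°(Mg²⁺/Mg) = E°(Ce⁴⁺/Ce³⁺) − E°cell = (+1.61) − (+3.980) = -2.37 V.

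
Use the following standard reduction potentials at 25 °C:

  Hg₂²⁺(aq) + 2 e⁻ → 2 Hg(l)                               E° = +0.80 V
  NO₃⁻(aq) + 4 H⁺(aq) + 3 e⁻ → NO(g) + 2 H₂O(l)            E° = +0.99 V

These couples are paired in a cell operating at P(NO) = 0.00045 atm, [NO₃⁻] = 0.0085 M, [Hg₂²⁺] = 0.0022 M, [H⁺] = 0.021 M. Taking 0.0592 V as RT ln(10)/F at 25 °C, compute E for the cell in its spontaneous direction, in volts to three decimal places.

NO₃⁻/NO is the cathode (higher E°), Hg₂²⁺/Hg the anode: E°cell = +0.99 − (+0.80) = +0.19 V, n = 6.
Overall: 2 NO₃⁻(aq) + 8 H⁺(aq) + 6 Hg(l) → 2 NO(g) + 4 H₂O(l) + 3 Hg₂²⁺(aq)
Q = P(NO)^2·[Hg₂²⁺]^3 / ([NO₃⁻]^2·[H⁺]^8); log Q = 2.897.
E = E° − (0.0592/n) log Q = +0.19 − (0.0592/6)(2.897) = +0.161 V.

+0.161 V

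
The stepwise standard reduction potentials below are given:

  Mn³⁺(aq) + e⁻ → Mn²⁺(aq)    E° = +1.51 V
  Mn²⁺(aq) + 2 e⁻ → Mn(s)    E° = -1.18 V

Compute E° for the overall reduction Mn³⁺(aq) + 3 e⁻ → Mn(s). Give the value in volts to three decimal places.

Since ΔG° = −nFE° is additive over sequential reductions, n₃E°₃ = n₁E°₁ + n₂E°₂.
E°₃ = (1×+1.51 + 2×-1.18) / 3 = (-0.850) / 3 = -0.283 V.

-0.283 V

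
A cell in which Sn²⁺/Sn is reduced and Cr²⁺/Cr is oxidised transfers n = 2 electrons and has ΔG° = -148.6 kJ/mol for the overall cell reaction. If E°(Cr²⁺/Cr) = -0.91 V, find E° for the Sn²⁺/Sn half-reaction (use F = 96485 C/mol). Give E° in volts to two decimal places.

E°cell = −ΔG°/(nF) = −(-148.6×10³)/((2)(96485)) = +0.770 V.
Since Sn²⁺/Sn is the cathode and Cr²⁺/Cr the anode, E°cell = E°(Sn²⁺/Sn) − E°(Cr²⁺/Cr).
So E°(Sn²⁺/Sn) = E°cell + E°(Cr²⁺/Cr) = +0.770 + (-0.91) = -0.14 V.

-0.14 V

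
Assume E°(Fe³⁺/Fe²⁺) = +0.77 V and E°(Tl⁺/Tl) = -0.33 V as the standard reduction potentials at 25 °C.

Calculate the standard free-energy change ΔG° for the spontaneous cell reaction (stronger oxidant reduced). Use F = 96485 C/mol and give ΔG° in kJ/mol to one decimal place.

Fe³⁺/Fe²⁺ (E° = +0.77 V) is the cathode; Tl⁺/Tl (E° = -0.33 V) is the anode, so E°cell = +1.10 V.
Balancing electrons gives n = 1 (lcm of 1 and 1).
ΔG° = −nFE° = −(1)(96485)(+1.10) = -106,134 J = -106.1 kJ/mol.

-106.1 kJ/mol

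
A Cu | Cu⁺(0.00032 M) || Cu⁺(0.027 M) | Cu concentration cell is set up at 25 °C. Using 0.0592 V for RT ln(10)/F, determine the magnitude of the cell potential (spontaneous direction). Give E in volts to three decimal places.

For a concentration cell E°cell = 0. The 0.027 M side is the cathode (reduction is favoured where [Cu⁺] is higher).
With n = 1, E = −(0.0592/1) log([Cu⁺]ₐₙ/[Cu⁺]꜀ₐₜ) = −(0.0592/1) log(0.00032/0.027) = −(0.0592/1)(-1.926) = +0.114 V.

+0.114 V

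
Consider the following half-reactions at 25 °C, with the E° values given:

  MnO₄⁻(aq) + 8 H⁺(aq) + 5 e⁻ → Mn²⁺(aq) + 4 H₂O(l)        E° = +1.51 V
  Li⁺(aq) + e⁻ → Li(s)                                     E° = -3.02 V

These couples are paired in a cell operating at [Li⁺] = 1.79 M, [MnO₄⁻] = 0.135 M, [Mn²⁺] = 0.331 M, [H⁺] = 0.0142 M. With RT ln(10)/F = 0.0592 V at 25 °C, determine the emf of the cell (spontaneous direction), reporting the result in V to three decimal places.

+4.335 V

MnO₄⁻/Mn²⁺ is the cathode (higher E°), Li⁺/Li the anode: E°cell = +1.51 − (-3.02) = +4.53 V, n = 5.
Overall: MnO₄⁻(aq) + 8 H⁺(aq) + 5 Li(s) → Mn²⁺(aq) + 4 H₂O(l) + 5 Li⁺(aq)
Q = [Mn²⁺]·[Li⁺]^5 / ([MnO₄⁻]·[H⁺]^8); log Q = 16.435.
E = E° − (0.0592/n) log Q = +4.53 − (0.0592/5)(16.435) = +4.335 V.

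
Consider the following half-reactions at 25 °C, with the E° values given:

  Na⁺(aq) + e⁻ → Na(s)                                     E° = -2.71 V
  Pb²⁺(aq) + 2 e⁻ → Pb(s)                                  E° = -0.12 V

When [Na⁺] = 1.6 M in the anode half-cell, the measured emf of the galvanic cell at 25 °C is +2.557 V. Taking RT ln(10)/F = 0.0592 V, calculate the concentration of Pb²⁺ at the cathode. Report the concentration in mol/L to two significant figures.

Pb²⁺/Pb is the cathode, Na⁺/Na the anode: E°cell = +2.59 V, n = 2.
Overall reaction: Pb²⁺(aq) + 2 Na(s) → Pb(s) + 2 Na⁺(aq); Q = [Na⁺]^2/[Pb²⁺]^1.
From E = E° − (0.0592/n) log Q: log Q = (E° − E)·n/0.0592 = (+2.59 − (+2.557))·2/0.0592 = 1.1149.
So 1·log[Pb²⁺] = 2·log(1.6) − log Q = 0.4082 − (1.1149) = -0.7067; [Pb²⁺] = 10^(-0.7067) ≈ 0.20 M.

0.20 M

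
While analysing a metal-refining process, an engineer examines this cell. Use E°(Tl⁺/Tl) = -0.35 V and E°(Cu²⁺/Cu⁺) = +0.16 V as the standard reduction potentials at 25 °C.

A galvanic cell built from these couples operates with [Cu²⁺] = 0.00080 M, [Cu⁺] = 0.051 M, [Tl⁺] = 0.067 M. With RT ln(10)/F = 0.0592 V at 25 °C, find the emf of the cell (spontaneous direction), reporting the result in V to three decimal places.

Cu²⁺/Cu⁺ is the cathode (higher E°), Tl⁺/Tl the anode: E°cell = +0.16 − (-0.35) = +0.51 V, n = 1.
Overall: Cu²⁺(aq) + Tl(s) → Cu⁺(aq) + Tl⁺(aq)
Q = [Cu⁺]·[Tl⁺] / ([Cu²⁺]); log Q = 0.631.
E = E° − (0.0592/n) log Q = +0.51 − (0.0592/1)(0.631) = +0.473 V.

+0.473 V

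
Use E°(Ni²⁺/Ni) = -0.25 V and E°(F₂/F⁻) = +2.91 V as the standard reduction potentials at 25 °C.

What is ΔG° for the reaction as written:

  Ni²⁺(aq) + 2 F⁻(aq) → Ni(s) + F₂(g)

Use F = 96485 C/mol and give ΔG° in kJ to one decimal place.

+609.8 kJ

As written, Ni²⁺/Ni is reduced (cathode) and F₂/F⁻ is oxidised (anode), so E°cell = (-0.25) − (+2.91) = -3.16 V.
Balancing electrons gives n = 2.
ΔG° = −nFE° = −(2)(96485)(-3.16) = 609,785 J = +609.8 kJ.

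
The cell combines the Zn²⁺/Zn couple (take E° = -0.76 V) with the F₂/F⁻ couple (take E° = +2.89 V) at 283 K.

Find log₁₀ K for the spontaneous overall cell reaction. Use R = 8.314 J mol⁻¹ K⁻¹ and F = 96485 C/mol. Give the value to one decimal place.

Cathode: F₂/F⁻; anode: Zn²⁺/Zn. E°cell = (+2.89) − (-0.76) = +3.65 V, with n = 2.
ΔG° = −nFE° = −RT ln K, so ln K = nFE°/(RT) = (2)(96485)(+3.65) / ((8.314)(283)) = 299.355.
log₁₀ K = 299.355 / ln 10 = 130.0.

130.0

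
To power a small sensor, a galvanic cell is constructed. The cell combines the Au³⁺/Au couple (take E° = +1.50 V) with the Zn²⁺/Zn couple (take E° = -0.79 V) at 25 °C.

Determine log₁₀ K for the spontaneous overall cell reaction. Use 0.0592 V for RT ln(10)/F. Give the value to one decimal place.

232.1

Cathode: Au³⁺/Au; anode: Zn²⁺/Zn. E°cell = +2.29 V, n = 6.
log K = nE°cell / 0.0592 = (6)(+2.29) / 0.0592 = 232.1.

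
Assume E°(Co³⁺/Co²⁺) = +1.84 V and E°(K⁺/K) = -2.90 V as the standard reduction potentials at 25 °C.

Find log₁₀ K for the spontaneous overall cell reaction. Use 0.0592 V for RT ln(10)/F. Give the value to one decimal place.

80.1

Cathode: Co³⁺/Co²⁺; anode: K⁺/K. E°cell = +4.74 V, n = 1.
log K = nE°cell / 0.0592 = (1)(+4.74) / 0.0592 = 80.1.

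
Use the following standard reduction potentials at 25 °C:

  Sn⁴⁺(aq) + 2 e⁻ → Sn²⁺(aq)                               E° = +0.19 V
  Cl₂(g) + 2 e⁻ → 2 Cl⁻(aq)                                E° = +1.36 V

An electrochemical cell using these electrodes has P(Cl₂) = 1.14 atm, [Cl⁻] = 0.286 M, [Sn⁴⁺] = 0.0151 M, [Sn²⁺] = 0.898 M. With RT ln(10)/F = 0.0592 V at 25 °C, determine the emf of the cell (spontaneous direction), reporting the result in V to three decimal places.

+1.256 V

Cl₂/Cl⁻ is the cathode (higher E°), Sn⁴⁺/Sn²⁺ the anode: E°cell = +1.36 − (+0.19) = +1.17 V, n = 2.
Overall: Cl₂(g) + Sn²⁺(aq) → 2 Cl⁻(aq) + Sn⁴⁺(aq)
Q = [Cl⁻]^2·[Sn⁴⁺] / (P(Cl₂)·[Sn²⁺]); log Q = -2.918.
E = E° − (0.0592/n) log Q = +1.17 − (0.0592/2)(-2.918) = +1.256 V.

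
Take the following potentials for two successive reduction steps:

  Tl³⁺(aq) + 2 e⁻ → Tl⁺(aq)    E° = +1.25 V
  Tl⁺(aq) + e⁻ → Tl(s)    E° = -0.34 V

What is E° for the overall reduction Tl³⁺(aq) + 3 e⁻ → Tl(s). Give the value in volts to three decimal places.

+0.720 V

Since ΔG° = −nFE° is additive over sequential reductions, n₃E°₃ = n₁E°₁ + n₂E°₂.
E°₃ = (2×+1.25 + 1×-0.34) / 3 = (+2.160) / 3 = +0.720 V.
Simply averaging or adding the two E° values would be wrong; the electron-weighted sum is required.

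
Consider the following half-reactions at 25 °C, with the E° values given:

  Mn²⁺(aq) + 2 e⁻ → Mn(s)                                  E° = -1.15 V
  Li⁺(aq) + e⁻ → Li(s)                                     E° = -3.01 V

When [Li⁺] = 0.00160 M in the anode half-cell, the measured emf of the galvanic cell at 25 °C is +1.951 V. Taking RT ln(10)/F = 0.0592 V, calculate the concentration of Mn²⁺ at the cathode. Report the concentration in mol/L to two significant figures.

Mn²⁺/Mn is the cathode, Li⁺/Li the anode: E°cell = +1.86 V, n = 2.
Overall reaction: Mn²⁺(aq) + 2 Li(s) → Mn(s) + 2 Li⁺(aq); Q = [Li⁺]^2/[Mn²⁺]^1.
From E = E° − (0.0592/n) log Q: log Q = (E° − E)·n/0.0592 = (+1.86 − (+1.951))·2/0.0592 = -3.0743.
So 1·log[Mn²⁺] = 2·log(0.0016) − log Q = -5.5918 − (-3.0743) = -2.5175; [Mn²⁺] = 10^(-2.5175) ≈ 0.0030 M.

0.0030 M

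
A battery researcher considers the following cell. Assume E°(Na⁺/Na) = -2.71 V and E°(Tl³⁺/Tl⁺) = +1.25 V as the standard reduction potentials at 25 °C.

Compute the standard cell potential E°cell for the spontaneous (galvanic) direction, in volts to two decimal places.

The Tl³⁺/Tl⁺ couple has the higher reduction potential, so it is the cathode; Na⁺/Na is oxidised at the anode.
E°cell = E°(cathode) − E°(anode) = (+1.25) − (-2.71) = +3.96 V.
Since E°cell > 0, the reaction is spontaneous under standard conditions.

+3.96 V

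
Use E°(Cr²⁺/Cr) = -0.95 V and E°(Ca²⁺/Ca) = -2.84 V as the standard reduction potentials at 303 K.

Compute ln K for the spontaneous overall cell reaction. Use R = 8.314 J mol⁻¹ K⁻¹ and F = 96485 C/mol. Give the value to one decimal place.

Cathode: Cr²⁺/Cr; anode: Ca²⁺/Ca. E°cell = (-0.95) − (-2.84) = +1.89 V, with n = 2.
ΔG° = −nFE° = −RT ln K, so ln K = nFE°/(RT) = (2)(96485)(+1.89) / ((8.314)(303)) = 144.777.

144.8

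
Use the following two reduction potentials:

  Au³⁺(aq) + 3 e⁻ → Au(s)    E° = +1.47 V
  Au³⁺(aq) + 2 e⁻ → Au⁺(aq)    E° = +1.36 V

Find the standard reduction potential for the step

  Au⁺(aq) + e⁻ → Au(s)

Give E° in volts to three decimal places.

+1.690 V

Sequential free energies add, so n₃E°₃ = n₁E°₁ + n₂E°₂.
With n₃ = 3, and the known step contributing 2×(+1.36) V, the unknown satisfies 1·E° = 3×(+1.47) − 2×(+1.36) = +1.690.
E° = +1.690 / 1 = +1.690 V.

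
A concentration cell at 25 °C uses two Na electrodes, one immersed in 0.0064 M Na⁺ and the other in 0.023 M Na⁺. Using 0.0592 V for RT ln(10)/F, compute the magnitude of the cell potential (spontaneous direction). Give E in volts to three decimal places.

For a concentration cell E°cell = 0. The 0.023 M side is the cathode (reduction is favoured where [Na⁺] is higher).
With n = 1, E = −(0.0592/1) log([Na⁺]ₐₙ/[Na⁺]꜀ₐₜ) = −(0.0592/1) log(0.0064/0.023) = −(0.0592/1)(-0.556) = +0.033 V.

+0.033 V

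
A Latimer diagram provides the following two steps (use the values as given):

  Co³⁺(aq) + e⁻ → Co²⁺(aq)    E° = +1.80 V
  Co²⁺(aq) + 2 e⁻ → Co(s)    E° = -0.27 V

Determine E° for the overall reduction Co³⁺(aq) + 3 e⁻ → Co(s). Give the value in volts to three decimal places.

+0.420 V

Standard free energies of sequential steps add: ΔG°₃ = ΔG°₁ + ΔG°₂, so n₃E°₃ = n₁E°₁ + n₂E°₂.
E°₃ = (1×+1.80 + 2×-0.27) / 3 = (+1.260) / 3 = +0.420 V.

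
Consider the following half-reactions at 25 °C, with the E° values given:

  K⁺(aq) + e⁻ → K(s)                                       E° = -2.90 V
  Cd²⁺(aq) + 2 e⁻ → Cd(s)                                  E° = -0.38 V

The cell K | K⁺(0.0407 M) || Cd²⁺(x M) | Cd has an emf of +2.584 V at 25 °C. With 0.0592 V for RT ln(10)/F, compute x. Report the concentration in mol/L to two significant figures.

Cd²⁺/Cd is the cathode, K⁺/K the anode: E°cell = +2.52 V, n = 2.
Overall reaction: Cd²⁺(aq) + 2 K(s) → Cd(s) + 2 K⁺(aq); Q = [K⁺]^2/[Cd²⁺]^1.
From E = E° − (0.0592/n) log Q: log Q = (E° − E)·n/0.0592 = (+2.52 − (+2.584))·2/0.0592 = -2.1622.
So 1·log[Cd²⁺] = 2·log(0.0407) − log Q = -2.7808 − (-2.1622) = -0.6186; [Cd²⁺] = 10^(-0.6186) ≈ 0.24 M.

0.24 M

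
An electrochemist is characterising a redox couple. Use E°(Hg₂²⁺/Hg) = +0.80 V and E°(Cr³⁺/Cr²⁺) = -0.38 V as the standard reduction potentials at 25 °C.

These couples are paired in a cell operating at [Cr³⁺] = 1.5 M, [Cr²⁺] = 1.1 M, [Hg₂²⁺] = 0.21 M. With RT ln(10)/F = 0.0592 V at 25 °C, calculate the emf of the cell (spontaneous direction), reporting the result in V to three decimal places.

+1.152 V

Hg₂²⁺/Hg is the cathode (higher E°), Cr³⁺/Cr²⁺ the anode: E°cell = +0.80 − (-0.38) = +1.18 V, n = 2.
Overall: Hg₂²⁺(aq) + 2 Cr²⁺(aq) → 2 Hg(l) + 2 Cr³⁺(aq)
Q = [Cr³⁺]^2 / ([Hg₂²⁺]·[Cr²⁺]^2); log Q = 0.947.
E = E° − (0.0592/n) log Q = +1.18 − (0.0592/2)(0.947) = +1.152 V.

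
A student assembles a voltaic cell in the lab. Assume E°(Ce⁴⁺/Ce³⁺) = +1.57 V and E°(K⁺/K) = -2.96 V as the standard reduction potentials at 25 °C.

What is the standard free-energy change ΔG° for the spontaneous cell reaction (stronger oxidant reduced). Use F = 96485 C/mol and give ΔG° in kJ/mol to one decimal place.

-437.1 kJ/mol

Ce⁴⁺/Ce³⁺ (E° = +1.57 V) is the cathode; K⁺/K (E° = -2.96 V) is the anode, so E°cell = +4.53 V.
Balancing electrons gives n = 1 (lcm of 1 and 1).
ΔG° = −nFE° = −(1)(96485)(+4.53) = -437,077 J = -437.1 kJ/mol.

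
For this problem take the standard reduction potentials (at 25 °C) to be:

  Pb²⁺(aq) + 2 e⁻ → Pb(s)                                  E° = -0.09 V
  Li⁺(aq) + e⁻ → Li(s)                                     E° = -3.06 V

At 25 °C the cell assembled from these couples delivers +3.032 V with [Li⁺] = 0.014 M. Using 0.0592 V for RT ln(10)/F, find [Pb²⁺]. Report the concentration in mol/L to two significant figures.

0.024 M

Pb²⁺/Pb is the cathode, Li⁺/Li the anode: E°cell = +2.97 V, n = 2.
Overall reaction: Pb²⁺(aq) + 2 Li(s) → Pb(s) + 2 Li⁺(aq); Q = [Li⁺]^2/[Pb²⁺]^1.
From E = E° − (0.0592/n) log Q: log Q = (E° − E)·n/0.0592 = (+2.97 − (+3.032))·2/0.0592 = -2.0946.
So 1·log[Pb²⁺] = 2·log(0.014) − log Q = -3.7077 − (-2.0946) = -1.6131; [Pb²⁺] = 10^(-1.6131) ≈ 0.024 M.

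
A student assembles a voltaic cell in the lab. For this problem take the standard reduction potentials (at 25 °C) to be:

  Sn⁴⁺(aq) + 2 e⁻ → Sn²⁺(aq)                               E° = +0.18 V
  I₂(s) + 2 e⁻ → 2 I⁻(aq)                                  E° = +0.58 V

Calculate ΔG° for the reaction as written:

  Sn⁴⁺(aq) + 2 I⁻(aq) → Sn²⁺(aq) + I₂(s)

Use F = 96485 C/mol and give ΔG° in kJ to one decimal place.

As written, Sn⁴⁺/Sn²⁺ is reduced (cathode) and I₂/I⁻ is oxidised (anode), so E°cell = (+0.18) − (+0.58) = -0.40 V.
Balancing electrons gives n = 2.
ΔG° = −nFE° = −(2)(96485)(-0.40) = 77,188 J = +77.2 kJ.

+77.2 kJ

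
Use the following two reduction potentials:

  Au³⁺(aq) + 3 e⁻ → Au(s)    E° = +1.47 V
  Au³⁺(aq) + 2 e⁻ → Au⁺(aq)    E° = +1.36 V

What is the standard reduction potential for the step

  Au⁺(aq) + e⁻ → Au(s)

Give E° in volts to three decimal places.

Sequential free energies add, so n₃E°₃ = n₁E°₁ + n₂E°₂.
With n₃ = 3, and the known step contributing 2×(+1.36) V, the unknown satisfies 1·E° = 3×(+1.47) − 2×(+1.36) = +1.690.
E° = +1.690 / 1 = +1.690 V.

+1.690 V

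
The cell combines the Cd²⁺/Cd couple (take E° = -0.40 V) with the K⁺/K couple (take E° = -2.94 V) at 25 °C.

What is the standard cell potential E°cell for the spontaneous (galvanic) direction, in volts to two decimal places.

The Cd²⁺/Cd couple has the higher reduction potential, so it is the cathode; K⁺/K is oxidised at the anode.
E°cell = E°(cathode) − E°(anode) = (-0.40) − (-2.94) = +2.54 V.

+2.54 V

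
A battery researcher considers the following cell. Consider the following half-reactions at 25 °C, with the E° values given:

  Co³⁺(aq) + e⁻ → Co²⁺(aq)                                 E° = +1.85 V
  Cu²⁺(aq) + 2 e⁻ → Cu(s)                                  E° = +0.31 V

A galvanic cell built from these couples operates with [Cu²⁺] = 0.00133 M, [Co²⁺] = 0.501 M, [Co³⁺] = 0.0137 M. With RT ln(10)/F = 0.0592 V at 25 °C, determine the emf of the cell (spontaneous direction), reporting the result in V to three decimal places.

+1.533 V

Co³⁺/Co²⁺ is the cathode (higher E°), Cu²⁺/Cu the anode: E°cell = +1.85 − (+0.31) = +1.54 V, n = 2.
Overall: 2 Co³⁺(aq) + Cu(s) → 2 Co²⁺(aq) + Cu²⁺(aq)
Q = [Co²⁺]^2·[Cu²⁺] / ([Co³⁺]^2); log Q = 0.250.
E = E° − (0.0592/n) log Q = +1.54 − (0.0592/2)(0.250) = +1.533 V.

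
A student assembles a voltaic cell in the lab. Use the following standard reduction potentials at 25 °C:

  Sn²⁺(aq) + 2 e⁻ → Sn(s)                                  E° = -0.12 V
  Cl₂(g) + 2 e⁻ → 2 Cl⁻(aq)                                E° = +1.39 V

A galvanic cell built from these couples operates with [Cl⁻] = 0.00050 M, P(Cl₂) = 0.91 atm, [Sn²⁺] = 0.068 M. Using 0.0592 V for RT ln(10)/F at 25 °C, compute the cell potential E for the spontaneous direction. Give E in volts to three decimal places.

Cl₂/Cl⁻ is the cathode (higher E°), Sn²⁺/Sn the anode: E°cell = +1.39 − (-0.12) = +1.51 V, n = 2.
Overall: Cl₂(g) + Sn(s) → 2 Cl⁻(aq) + Sn²⁺(aq)
Q = [Cl⁻]^2·[Sn²⁺] / (P(Cl₂)); log Q = -7.729.
E = E° − (0.0592/n) log Q = +1.51 − (0.0592/2)(-7.729) = +1.739 V.

+1.739 V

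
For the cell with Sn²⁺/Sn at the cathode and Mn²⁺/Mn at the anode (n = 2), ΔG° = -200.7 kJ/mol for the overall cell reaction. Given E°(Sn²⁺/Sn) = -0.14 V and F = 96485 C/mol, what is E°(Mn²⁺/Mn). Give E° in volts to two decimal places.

E°cell = −ΔG°/(nF) = −(-200.7×10³)/((2)(96485)) = +1.040 V.
Since Sn²⁺/Sn is the cathode and Mn²⁺/Mn the anode, E°cell = E°(Sn²⁺/Sn) − E°(Mn²⁺/Mn).
So E°(Mn²⁺/Mn) = E°(Sn²⁺/Sn) − E°cell = (-0.14) − (+1.040) = -1.18 V.

-1.18 V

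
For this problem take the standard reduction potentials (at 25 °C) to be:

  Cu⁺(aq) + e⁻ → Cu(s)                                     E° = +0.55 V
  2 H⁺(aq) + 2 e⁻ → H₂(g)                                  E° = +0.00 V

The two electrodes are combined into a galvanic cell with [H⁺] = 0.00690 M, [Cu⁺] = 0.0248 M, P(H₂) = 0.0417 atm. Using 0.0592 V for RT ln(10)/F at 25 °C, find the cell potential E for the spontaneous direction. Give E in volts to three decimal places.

Cu⁺/Cu is the cathode (higher E°), H⁺/H₂ the anode: E°cell = +0.55 − (+0.00) = +0.55 V, n = 2.
Overall: 2 Cu⁺(aq) + H₂(g) → 2 Cu(s) + 2 H⁺(aq)
Q = [H⁺]^2 / ([Cu⁺]^2·P(H₂)); log Q = 0.269.
E = E° − (0.0592/n) log Q = +0.55 − (0.0592/2)(0.269) = +0.542 V.

+0.542 V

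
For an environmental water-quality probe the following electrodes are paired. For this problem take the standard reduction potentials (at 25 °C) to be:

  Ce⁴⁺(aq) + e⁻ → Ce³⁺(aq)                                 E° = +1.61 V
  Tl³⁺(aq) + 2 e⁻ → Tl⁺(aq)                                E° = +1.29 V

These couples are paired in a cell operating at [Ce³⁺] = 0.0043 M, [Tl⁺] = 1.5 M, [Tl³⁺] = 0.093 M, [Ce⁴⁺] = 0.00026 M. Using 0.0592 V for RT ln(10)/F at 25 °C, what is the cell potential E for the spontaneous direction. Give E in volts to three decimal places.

Ce⁴⁺/Ce³⁺ is the cathode (higher E°), Tl³⁺/Tl⁺ the anode: E°cell = +1.61 − (+1.29) = +0.32 V, n = 2.
Overall: 2 Ce⁴⁺(aq) + Tl⁺(aq) → 2 Ce³⁺(aq) + Tl³⁺(aq)
Q = [Ce³⁺]^2·[Tl³⁺] / ([Ce⁴⁺]^2·[Tl⁺]); log Q = 1.229.
E = E° − (0.0592/n) log Q = +0.32 − (0.0592/2)(1.229) = +0.284 V.

+0.284 V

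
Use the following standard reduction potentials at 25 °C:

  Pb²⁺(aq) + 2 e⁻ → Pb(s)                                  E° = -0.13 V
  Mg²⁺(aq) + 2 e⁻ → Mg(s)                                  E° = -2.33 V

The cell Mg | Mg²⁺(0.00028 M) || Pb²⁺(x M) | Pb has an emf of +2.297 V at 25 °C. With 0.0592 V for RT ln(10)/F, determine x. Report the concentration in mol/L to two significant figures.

0.53 M

Pb²⁺/Pb is the cathode, Mg²⁺/Mg the anode: E°cell = +2.20 V, n = 2.
Overall reaction: Pb²⁺(aq) + Mg(s) → Pb(s) + Mg²⁺(aq); Q = [Mg²⁺]^1/[Pb²⁺]^1.
From E = E° − (0.0592/n) log Q: log Q = (E° − E)·n/0.0592 = (+2.20 − (+2.297))·2/0.0592 = -3.2770.
So 1·log[Pb²⁺] = 1·log(0.00028) − log Q = -3.5528 − (-3.2770) = -0.2758; [Pb²⁺] = 10^(-0.2758) ≈ 0.53 M.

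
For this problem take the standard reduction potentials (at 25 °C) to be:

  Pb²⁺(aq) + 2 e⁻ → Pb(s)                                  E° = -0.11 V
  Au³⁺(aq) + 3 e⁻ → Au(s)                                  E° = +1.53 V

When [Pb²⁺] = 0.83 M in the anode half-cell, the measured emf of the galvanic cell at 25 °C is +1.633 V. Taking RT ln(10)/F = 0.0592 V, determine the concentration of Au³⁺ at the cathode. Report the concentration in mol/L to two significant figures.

0.33 M

Au³⁺/Au is the cathode, Pb²⁺/Pb the anode: E°cell = +1.64 V, n = 6.
Overall reaction: 2 Au³⁺(aq) + 3 Pb(s) → 2 Au(s) + 3 Pb²⁺(aq); Q = [Pb²⁺]^3/[Au³⁺]^2.
From E = E° − (0.0592/n) log Q: log Q = (E° − E)·n/0.0592 = (+1.64 − (+1.633))·6/0.0592 = 0.7095.
So 2·log[Au³⁺] = 3·log(0.83) − log Q = -0.2428 − (0.7095) = -0.9523; log[Au³⁺] = -0.9523 / 2 = -0.4762; [Au³⁺] = 10^(-0.4762) ≈ 0.33 M.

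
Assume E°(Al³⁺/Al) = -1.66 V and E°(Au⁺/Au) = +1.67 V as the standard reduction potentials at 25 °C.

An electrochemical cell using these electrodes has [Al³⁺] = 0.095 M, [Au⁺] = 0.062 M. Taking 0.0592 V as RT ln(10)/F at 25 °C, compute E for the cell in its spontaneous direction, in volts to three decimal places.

Au⁺/Au is the cathode (higher E°), Al³⁺/Al the anode: E°cell = +1.67 − (-1.66) = +3.33 V, n = 3.
Overall: 3 Au⁺(aq) + Al(s) → 3 Au(s) + Al³⁺(aq)
Q = [Al³⁺] / ([Au⁺]^3); log Q = 2.601.
E = E° − (0.0592/n) log Q = +3.33 − (0.0592/3)(2.601) = +3.279 V.

+3.279 V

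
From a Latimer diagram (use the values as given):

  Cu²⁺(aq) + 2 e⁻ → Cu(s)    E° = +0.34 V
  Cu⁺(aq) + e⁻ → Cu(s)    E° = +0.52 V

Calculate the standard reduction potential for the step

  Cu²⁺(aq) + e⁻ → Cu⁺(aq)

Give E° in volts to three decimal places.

Sequential free energies add, so n₃E°₃ = n₁E°₁ + n₂E°₂.
With n₃ = 2, and the known step contributing 1×(+0.52) V, the unknown satisfies 1·E° = 2×(+0.34) − 1×(+0.52) = +0.160.
E° = +0.160 / 1 = +0.160 V.

+0.160 V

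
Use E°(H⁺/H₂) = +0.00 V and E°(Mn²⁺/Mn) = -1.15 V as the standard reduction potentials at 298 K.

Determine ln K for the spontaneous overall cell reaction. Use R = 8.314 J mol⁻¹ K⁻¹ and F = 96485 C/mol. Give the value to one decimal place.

Cathode: H⁺/H₂; anode: Mn²⁺/Mn. E°cell = (+0.00) − (-1.15) = +1.15 V, with n = 2.
ΔG° = −nFE° = −RT ln K, so ln K = nFE°/(RT) = (2)(96485)(+1.15) / ((8.314)(298)) = 89.570.

89.6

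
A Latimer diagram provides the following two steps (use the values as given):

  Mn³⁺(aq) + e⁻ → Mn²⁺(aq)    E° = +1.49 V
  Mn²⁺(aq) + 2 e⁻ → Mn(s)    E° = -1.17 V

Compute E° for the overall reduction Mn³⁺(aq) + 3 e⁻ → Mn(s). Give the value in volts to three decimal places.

Adding the free-energy changes (−nFE°) of the two steps gives −n₃FE°₃ = −n₁FE°₁ − n₂FE°₂.
E°₃ = (1×+1.49 + 2×-1.17) / 3 = (-0.850) / 3 = -0.283 V.

-0.283 V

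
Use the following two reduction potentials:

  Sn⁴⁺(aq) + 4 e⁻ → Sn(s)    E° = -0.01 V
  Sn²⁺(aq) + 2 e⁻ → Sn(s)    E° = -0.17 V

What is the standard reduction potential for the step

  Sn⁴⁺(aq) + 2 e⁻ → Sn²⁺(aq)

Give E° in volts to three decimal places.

Sequential free energies add, so n₃E°₃ = n₁E°₁ + n₂E°₂.
With n₃ = 4, and the known step contributing 2×(-0.17) V, the unknown satisfies 2·E° = 4×(-0.01) − 2×(-0.17) = +0.300.
E° = +0.300 / 2 = +0.150 V.

+0.150 V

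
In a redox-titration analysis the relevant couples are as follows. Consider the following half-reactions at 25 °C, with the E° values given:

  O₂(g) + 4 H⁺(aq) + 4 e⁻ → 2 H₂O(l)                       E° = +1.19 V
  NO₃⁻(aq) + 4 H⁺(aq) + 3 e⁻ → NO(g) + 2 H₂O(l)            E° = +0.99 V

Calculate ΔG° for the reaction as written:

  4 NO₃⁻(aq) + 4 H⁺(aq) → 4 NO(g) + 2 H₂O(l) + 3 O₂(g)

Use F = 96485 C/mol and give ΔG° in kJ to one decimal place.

+231.6 kJ

As written, NO₃⁻/NO is reduced (cathode) and O₂/H₂O is oxidised (anode), so E°cell = (+0.99) − (+1.19) = -0.20 V.
Balancing electrons gives n = 12.
ΔG° = −nFE° = −(12)(96485)(-0.20) = 231,564 J = +231.6 kJ.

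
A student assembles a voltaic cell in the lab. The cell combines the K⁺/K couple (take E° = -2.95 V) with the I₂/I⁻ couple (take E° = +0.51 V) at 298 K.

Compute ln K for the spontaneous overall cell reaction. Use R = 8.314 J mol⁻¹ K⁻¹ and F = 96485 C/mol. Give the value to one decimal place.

Cathode: I₂/I⁻; anode: K⁺/K. E°cell = (+0.51) − (-2.95) = +3.46 V, with n = 2.
ΔG° = −nFE° = −RT ln K, so ln K = nFE°/(RT) = (2)(96485)(+3.46) / ((8.314)(298)) = 269.488.

269.5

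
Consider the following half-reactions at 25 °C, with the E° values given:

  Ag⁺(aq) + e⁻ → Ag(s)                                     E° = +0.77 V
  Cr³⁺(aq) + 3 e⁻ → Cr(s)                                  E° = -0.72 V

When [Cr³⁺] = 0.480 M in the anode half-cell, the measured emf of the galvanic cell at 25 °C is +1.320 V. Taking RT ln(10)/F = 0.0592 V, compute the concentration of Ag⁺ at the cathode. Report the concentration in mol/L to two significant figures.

0.0011 M

Ag⁺/Ag is the cathode, Cr³⁺/Cr the anode: E°cell = +1.49 V, n = 3.
Overall reaction: 3 Ag⁺(aq) + Cr(s) → 3 Ag(s) + Cr³⁺(aq); Q = [Cr³⁺]^1/[Ag⁺]^3.
From E = E° − (0.0592/n) log Q: log Q = (E° − E)·n/0.0592 = (+1.49 − (+1.320))·3/0.0592 = 8.6149.
So 3·log[Ag⁺] = 1·log(0.48) − log Q = -0.3188 − (8.6149) = -8.9337; log[Ag⁺] = -8.9337 / 3 = -2.9779; [Ag⁺] = 10^(-2.9779) ≈ 0.0011 M.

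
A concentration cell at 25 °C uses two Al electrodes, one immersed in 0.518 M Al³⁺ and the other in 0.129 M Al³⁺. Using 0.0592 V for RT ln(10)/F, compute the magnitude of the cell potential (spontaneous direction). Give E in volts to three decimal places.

For a concentration cell E°cell = 0. The 0.518 M side is the cathode (reduction is favoured where [Al³⁺] is higher).
With n = 3, E = −(0.0592/3) log([Al³⁺]ₐₙ/[Al³⁺]꜀ₐₜ) = −(0.0592/3) log(0.129/0.518) = −(0.0592/3)(-0.604) = +0.012 V.

+0.012 V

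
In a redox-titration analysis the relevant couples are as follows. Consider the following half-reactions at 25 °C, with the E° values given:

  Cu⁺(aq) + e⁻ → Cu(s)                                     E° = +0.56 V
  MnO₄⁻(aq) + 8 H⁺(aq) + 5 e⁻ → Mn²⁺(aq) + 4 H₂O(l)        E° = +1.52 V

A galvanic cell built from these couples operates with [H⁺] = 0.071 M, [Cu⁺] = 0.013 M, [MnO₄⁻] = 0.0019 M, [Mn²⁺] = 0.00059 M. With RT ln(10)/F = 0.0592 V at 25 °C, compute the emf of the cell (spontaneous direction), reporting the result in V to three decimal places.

MnO₄⁻/Mn²⁺ is the cathode (higher E°), Cu⁺/Cu the anode: E°cell = +1.52 − (+0.56) = +0.96 V, n = 5.
Overall: MnO₄⁻(aq) + 8 H⁺(aq) + 5 Cu(s) → Mn²⁺(aq) + 4 H₂O(l) + 5 Cu⁺(aq)
Q = [Mn²⁺]·[Cu⁺]^5 / ([MnO₄⁻]·[H⁺]^8); log Q = -0.748.
E = E° − (0.0592/n) log Q = +0.96 − (0.0592/5)(-0.748) = +0.969 V.

+0.969 V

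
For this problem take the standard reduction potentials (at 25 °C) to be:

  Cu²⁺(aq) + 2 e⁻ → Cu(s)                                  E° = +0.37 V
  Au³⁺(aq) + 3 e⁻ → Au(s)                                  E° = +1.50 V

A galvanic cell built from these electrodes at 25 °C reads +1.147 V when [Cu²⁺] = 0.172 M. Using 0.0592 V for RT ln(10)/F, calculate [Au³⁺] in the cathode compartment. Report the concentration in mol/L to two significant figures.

0.52 M

Au³⁺/Au is the cathode, Cu²⁺/Cu the anode: E°cell = +1.13 V, n = 6.
Overall reaction: 2 Au³⁺(aq) + 3 Cu(s) → 2 Au(s) + 3 Cu²⁺(aq); Q = [Cu²⁺]^3/[Au³⁺]^2.
From E = E° − (0.0592/n) log Q: log Q = (E° − E)·n/0.0592 = (+1.13 − (+1.147))·6/0.0592 = -1.7230.
So 2·log[Au³⁺] = 3·log(0.172) − log Q = -2.2934 − (-1.7230) = -0.5704; log[Au³⁺] = -0.5704 / 2 = -0.2852; [Au³⁺] = 10^(-0.2852) ≈ 0.52 M.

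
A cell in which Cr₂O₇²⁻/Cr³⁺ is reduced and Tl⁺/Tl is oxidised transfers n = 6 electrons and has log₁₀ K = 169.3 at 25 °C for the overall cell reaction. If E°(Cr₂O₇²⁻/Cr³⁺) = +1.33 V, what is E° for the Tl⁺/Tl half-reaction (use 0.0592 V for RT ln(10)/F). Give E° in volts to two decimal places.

E°cell = (0.0592/n)·log K = (0.0592/6)(169.3) = +1.670 V.
Since Cr₂O₇²⁻/Cr³⁺ is the cathode and Tl⁺/Tl the anode, E°cell = E°(Cr₂O₇²⁻/Cr³⁺) − E°(Tl⁺/Tl).
So E°(Tl⁺/Tl) = E°(Cr₂O₇²⁻/Cr³⁺) − E°cell = (+1.33) − (+1.670) = -0.34 V.

-0.34 V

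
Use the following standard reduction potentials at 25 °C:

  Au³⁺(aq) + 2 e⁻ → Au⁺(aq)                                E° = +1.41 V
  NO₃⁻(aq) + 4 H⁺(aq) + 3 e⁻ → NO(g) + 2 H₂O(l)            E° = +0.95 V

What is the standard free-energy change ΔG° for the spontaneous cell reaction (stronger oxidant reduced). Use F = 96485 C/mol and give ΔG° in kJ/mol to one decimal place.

-266.3 kJ/mol

Au³⁺/Au⁺ (E° = +1.41 V) is the cathode; NO₃⁻/NO (E° = +0.95 V) is the anode, so E°cell = +0.46 V.
Balancing electrons gives n = 6 (lcm of 2 and 3).
ΔG° = −nFE° = −(6)(96485)(+0.46) = -266,299 J = -266.3 kJ/mol.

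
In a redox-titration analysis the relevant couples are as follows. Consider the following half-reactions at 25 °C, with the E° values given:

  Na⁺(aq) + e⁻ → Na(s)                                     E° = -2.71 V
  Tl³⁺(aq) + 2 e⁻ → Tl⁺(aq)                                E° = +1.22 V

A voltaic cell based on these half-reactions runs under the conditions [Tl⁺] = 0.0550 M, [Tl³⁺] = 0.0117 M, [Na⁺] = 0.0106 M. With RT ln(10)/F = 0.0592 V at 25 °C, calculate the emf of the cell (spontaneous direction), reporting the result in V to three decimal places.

Tl³⁺/Tl⁺ is the cathode (higher E°), Na⁺/Na the anode: E°cell = +1.22 − (-2.71) = +3.93 V, n = 2.
Overall: Tl³⁺(aq) + 2 Na(s) → Tl⁺(aq) + 2 Na⁺(aq)
Q = [Tl⁺]·[Na⁺]^2 / ([Tl³⁺]); log Q = -3.277.
E = E° − (0.0592/n) log Q = +3.93 − (0.0592/2)(-3.277) = +4.027 V.

+4.027 V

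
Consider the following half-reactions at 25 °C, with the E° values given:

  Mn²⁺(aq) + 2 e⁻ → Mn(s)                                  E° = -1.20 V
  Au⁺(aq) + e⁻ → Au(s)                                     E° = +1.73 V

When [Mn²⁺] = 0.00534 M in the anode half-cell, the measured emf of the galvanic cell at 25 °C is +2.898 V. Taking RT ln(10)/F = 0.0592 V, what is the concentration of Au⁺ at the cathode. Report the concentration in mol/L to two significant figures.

Au⁺/Au is the cathode, Mn²⁺/Mn the anode: E°cell = +2.93 V, n = 2.
Overall reaction: 2 Au⁺(aq) + Mn(s) → 2 Au(s) + Mn²⁺(aq); Q = [Mn²⁺]^1/[Au⁺]^2.
From E = E° − (0.0592/n) log Q: log Q = (E° − E)·n/0.0592 = (+2.93 − (+2.898))·2/0.0592 = 1.0811.
So 2·log[Au⁺] = 1·log(0.00534) − log Q = -2.2725 − (1.0811) = -3.3536; log[Au⁺] = -3.3536 / 2 = -1.6768; [Au⁺] = 10^(-1.6768) ≈ 0.021 M.

0.021 M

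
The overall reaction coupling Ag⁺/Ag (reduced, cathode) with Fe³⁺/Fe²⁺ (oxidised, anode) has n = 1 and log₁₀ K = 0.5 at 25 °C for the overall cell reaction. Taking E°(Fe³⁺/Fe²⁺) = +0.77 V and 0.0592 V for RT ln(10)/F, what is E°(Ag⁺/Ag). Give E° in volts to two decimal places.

+0.80 V

E°cell = (0.0592/n)·log K = (0.0592/1)(0.5) = +0.030 V.
Since Ag⁺/Ag is the cathode and Fe³⁺/Fe²⁺ the anode, E°cell = E°(Ag⁺/Ag) − E°(Fe³⁺/Fe²⁺).
So E°(Ag⁺/Ag) = E°cell + E°(Fe³⁺/Fe²⁺) = +0.030 + (+0.77) = +0.80 V.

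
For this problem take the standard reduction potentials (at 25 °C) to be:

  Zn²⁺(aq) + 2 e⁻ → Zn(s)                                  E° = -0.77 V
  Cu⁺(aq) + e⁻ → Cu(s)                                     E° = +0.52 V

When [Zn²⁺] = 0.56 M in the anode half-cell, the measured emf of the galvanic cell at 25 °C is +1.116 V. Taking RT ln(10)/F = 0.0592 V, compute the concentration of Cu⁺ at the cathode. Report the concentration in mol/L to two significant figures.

0.00086 M

Cu⁺/Cu is the cathode, Zn²⁺/Zn the anode: E°cell = +1.29 V, n = 2.
Overall reaction: 2 Cu⁺(aq) + Zn(s) → 2 Cu(s) + Zn²⁺(aq); Q = [Zn²⁺]^1/[Cu⁺]^2.
From E = E° − (0.0592/n) log Q: log Q = (E° − E)·n/0.0592 = (+1.29 − (+1.116))·2/0.0592 = 5.8784.
So 2·log[Cu⁺] = 1·log(0.56) − log Q = -0.2518 − (5.8784) = -6.1302; log[Cu⁺] = -6.1302 / 2 = -3.0651; [Cu⁺] = 10^(-3.0651) ≈ 0.00086 M.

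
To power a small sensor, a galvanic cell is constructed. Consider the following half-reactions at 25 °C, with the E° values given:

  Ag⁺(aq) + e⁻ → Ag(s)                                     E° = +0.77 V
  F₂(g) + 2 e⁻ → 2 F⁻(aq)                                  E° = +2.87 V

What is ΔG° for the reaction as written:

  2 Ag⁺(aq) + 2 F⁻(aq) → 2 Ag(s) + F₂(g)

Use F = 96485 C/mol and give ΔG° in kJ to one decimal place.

As written, Ag⁺/Ag is reduced (cathode) and F₂/F⁻ is oxidised (anode), so E°cell = (+0.77) − (+2.87) = -2.10 V.
Balancing electrons gives n = 2.
ΔG° = −nFE° = −(2)(96485)(-2.10) = 405,237 J = +405.2 kJ.

+405.2 kJ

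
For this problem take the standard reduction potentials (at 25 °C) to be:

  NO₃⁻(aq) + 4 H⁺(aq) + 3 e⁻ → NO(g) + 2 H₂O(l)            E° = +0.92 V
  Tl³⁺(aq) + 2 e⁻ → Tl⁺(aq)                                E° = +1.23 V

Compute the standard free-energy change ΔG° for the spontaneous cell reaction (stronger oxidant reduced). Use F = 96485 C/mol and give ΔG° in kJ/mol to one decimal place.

Tl³⁺/Tl⁺ (E° = +1.23 V) is the cathode; NO₃⁻/NO (E° = +0.92 V) is the anode, so E°cell = +0.31 V.
Balancing electrons gives n = 6 (lcm of 2 and 3).
ΔG° = −nFE° = −(6)(96485)(+0.31) = -179,462 J = -179.5 kJ/mol.

-179.5 kJ/mol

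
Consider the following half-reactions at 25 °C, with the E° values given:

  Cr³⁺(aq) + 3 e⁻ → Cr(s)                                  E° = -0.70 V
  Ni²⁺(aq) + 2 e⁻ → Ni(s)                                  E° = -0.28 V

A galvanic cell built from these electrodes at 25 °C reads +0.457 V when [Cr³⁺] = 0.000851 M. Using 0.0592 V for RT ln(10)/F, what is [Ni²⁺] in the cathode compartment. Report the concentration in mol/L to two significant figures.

Ni²⁺/Ni is the cathode, Cr³⁺/Cr the anode: E°cell = +0.42 V, n = 6.
Overall reaction: 3 Ni²⁺(aq) + 2 Cr(s) → 3 Ni(s) + 2 Cr³⁺(aq); Q = [Cr³⁺]^2/[Ni²⁺]^3.
From E = E° − (0.0592/n) log Q: log Q = (E° − E)·n/0.0592 = (+0.42 − (+0.457))·6/0.0592 = -3.7500.
So 3·log[Ni²⁺] = 2·log(0.000851) − log Q = -6.1401 − (-3.7500) = -2.3901; log[Ni²⁺] = -2.3901 / 3 = -0.7967; [Ni²⁺] = 10^(-0.7967) ≈ 0.16 M.

0.16 M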